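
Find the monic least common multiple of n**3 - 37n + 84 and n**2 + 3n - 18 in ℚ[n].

n**4 + 6n**3 - 37n**2 - 138n + 504

By polynomial division,
  n**3 - 37n + 84 = (n - 3)(n**2 + 3n - 18) + (-10n + 30)
  n**2 + 3n - 18 = (-(1/10)n - 3/5)(-10n + 30) + (0)
Last nonzero remainder: -10n + 30. Dividing through by -10 gives the monic gcd n - 3.
Then lcm(f, g) = f·g / gcd(f, g); expanding and making the result monic gives the answer.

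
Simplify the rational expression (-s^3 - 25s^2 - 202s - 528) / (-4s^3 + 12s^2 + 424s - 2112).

(s^2 + 14s + 48)/(4s^2 - 56s + 192)

Euclidean algorithm in ℚ[s]:
  -s^3 - 25s^2 - 202s - 528 = (1/4)(-4s^3 + 12s^2 + 424s - 2112) + (-28s^2 - 308s)
  -4s^3 + 12s^2 + 424s - 2112 = ((1/7)s - 2)(-28s^2 - 308s) + (-192s - 2112)
  -28s^2 - 308s = ((7/48)s)(-192s - 2112) + (0)
Last nonzero remainder: -192s - 2112. Dividing through by -192 gives the monic gcd s + 11.
Cancel s + 11 from numerator and denominator to get the reduced form.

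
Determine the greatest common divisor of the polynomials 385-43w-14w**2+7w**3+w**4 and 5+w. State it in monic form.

Euclidean algorithm in ℚ[w]:
  w**4+7w**3-14w**2-43w+385 = (w**3+2w**2-24w+77)(w+5) + (0)
The last nonzero remainder w+5 is already monic.

5+w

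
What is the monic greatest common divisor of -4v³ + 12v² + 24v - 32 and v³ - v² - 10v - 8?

Apply the Euclidean algorithm:
  -4v³ + 12v² + 24v - 32 = (-4)(v³ - v² - 10v - 8) + (8v² - 16v - 64)
  v³ - v² - 10v - 8 = ((1/8)v + 1/8)(8v² - 16v - 64) + (0)
Last nonzero remainder: 8v² - 16v - 64. Dividing through by 8 gives the monic gcd v² - 2v - 8.

v² - 2v - 8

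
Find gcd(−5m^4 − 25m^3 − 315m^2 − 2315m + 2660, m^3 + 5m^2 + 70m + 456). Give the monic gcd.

m^2 − m + 76

Apply the Euclidean algorithm:
  −5m^4 − 25m^3 − 315m^2 − 2315m + 2660 = (−5m)(m^3 + 5m^2 + 70m + 456) + (35m^2 − 35m + 2660)
  m^3 + 5m^2 + 70m + 456 = ((1/35)m + 6/35)(35m^2 − 35m + 2660) + (0)
Last nonzero remainder: 35m^2 − 35m + 2660. Dividing through by 35 gives the monic gcd m^2 − m + 76.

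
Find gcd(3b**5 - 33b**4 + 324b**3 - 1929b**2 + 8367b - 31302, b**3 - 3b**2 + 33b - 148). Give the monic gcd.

Repeated division with remainder:
  3b**5 - 33b**4 + 324b**3 - 1929b**2 + 8367b - 31302 = (3b**2 - 24b + 153)(b**3 - 3b**2 + 33b - 148) + (-234b**2 - 234b - 8658)
  b**3 - 3b**2 + 33b - 148 = (-(1/234)b + 2/117)(-234b**2 - 234b - 8658) + (0)
Last nonzero remainder: -234b**2 - 234b - 8658. Dividing through by -234 gives the monic gcd b**2 + b + 37.

b**2 + b + 37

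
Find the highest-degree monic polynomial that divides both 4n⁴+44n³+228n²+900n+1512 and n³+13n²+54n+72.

n²+9n+18

Repeated division with remainder:
  4n⁴+44n³+228n²+900n+1512 = (4n-8)(n³+13n²+54n+72) + (116n²+1044n+2088)
  n³+13n²+54n+72 = ((1/116)n+1/29)(116n²+1044n+2088) + (0)
Last nonzero remainder: 116n²+1044n+2088. Dividing through by 116 gives the monic gcd n²+9n+18.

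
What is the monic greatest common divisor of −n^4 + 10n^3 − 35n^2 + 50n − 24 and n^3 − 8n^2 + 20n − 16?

n^2 − 6n + 8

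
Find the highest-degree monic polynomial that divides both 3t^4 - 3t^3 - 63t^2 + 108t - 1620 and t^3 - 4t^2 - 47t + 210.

t - 6

Apply the Euclidean algorithm:
  3t^4 - 3t^3 - 63t^2 + 108t - 1620 = (3t + 9)(t^3 - 4t^2 - 47t + 210) + (114t^2 - 99t - 3510)
  t^3 - 4t^2 - 47t + 210 = ((1/114)t - 119/4332)(114t^2 - 99t - 3510) + (-(27335/1444)t + 82005/722)
  114t^2 - 99t - 3510 = (-(164616/27335)t - 168948/5467)(-(27335/1444)t + 82005/722) + (0)
Last nonzero remainder: -(27335/1444)t + 82005/722. Dividing through by -27335/1444 gives the monic gcd t - 6.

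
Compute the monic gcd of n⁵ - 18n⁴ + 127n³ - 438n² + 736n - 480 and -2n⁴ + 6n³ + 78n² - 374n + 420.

Euclidean algorithm in ℚ[n]:
  n⁵ - 18n⁴ + 127n³ - 438n² + 736n - 480 = (-(1/2)n + 15/2)(-2n⁴ + 6n³ + 78n² - 374n + 420) + (121n³ - 1210n² + 3751n - 3630)
  -2n⁴ + 6n³ + 78n² - 374n + 420 = (-(2/121)n - 14/121)(121n³ - 1210n² + 3751n - 3630) + (0)
Last nonzero remainder: 121n³ - 1210n² + 3751n - 3630. Dividing through by 121 gives the monic gcd n³ - 10n² + 31n - 30.

n³ - 10n² + 31n - 30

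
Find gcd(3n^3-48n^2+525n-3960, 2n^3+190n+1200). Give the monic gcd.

n^2-5n+120

Apply the Euclidean algorithm:
  3n^3-48n^2+525n-3960 = (3/2)(2n^3+190n+1200) + (-48n^2+240n-5760)
  2n^3+190n+1200 = (-(1/24)n-5/24)(-48n^2+240n-5760) + (0)
Last nonzero remainder: -48n^2+240n-5760. Dividing through by -48 gives the monic gcd n^2-5n+120.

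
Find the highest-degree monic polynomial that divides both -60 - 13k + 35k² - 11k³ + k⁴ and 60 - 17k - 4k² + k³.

Repeated division with remainder:
  k⁴ - 11k³ + 35k² - 13k - 60 = (k - 7)(k³ - 4k² - 17k + 60) + (24k² - 192k + 360)
  k³ - 4k² - 17k + 60 = ((1/24)k + 1/6)(24k² - 192k + 360) + (0)
Last nonzero remainder: 24k² - 192k + 360. Dividing through by 24 gives the monic gcd k² - 8k + 15.

15 - 8k + k²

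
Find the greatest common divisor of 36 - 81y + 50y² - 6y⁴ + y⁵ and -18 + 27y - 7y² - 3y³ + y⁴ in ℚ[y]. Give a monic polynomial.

9 - 9y - y² + y³

Repeated division with remainder:
  y⁵ - 6y⁴ + 50y² - 81y + 36 = (y - 3)(y⁴ - 3y³ - 7y² + 27y - 18) + (-2y³ + 2y² + 18y - 18)
  y⁴ - 3y³ - 7y² + 27y - 18 = (-(1/2)y + 1)(-2y³ + 2y² + 18y - 18) + (0)
Last nonzero remainder: -2y³ + 2y² + 18y - 18. Dividing through by -2 gives the monic gcd y³ - y² - 9y + 9.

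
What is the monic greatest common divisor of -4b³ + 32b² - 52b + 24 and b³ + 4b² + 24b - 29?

Repeated division with remainder:
  -4b³ + 32b² - 52b + 24 = (-4)(b³ + 4b² + 24b - 29) + (48b² + 44b - 92)
  b³ + 4b² + 24b - 29 = ((1/48)b + 37/576)(48b² + 44b - 92) + ((3325/144)b - 3325/144)
  48b² + 44b - 92 = ((6912/3325)b + 13248/3325)((3325/144)b - 3325/144) + (0)
Last nonzero remainder: (3325/144)b - 3325/144. Dividing through by 3325/144 gives the monic gcd b - 1.

b - 1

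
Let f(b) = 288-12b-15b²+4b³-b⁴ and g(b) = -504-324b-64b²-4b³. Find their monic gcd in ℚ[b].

By polynomial division,
  -b⁴+4b³-15b²-12b+288 = ((1/4)b-5)(-4b³-64b²-324b-504) + (-254b²-1506b-2232)
  -4b³-64b²-324b-504 = ((2/127)b+2558/16129)(-254b²-1506b-2232) + (-(806520/16129)b-2419560/16129)
  -254b²-1506b-2232 = ((2048383/403260)b+499999/33605)(-(806520/16129)b-2419560/16129) + (0)
Last nonzero remainder: -(806520/16129)b-2419560/16129. Dividing through by -806520/16129 gives the monic gcd b+3.

3+b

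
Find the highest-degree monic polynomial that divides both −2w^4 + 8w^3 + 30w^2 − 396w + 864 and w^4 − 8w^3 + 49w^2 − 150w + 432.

By polynomial division,
  −2w^4 + 8w^3 + 30w^2 − 396w + 864 = (−2)(w^4 − 8w^3 + 49w^2 − 150w + 432) + (−8w^3 + 128w^2 − 696w + 1728)
  w^4 − 8w^3 + 49w^2 − 150w + 432 = (−(1/8)w − 1)(−8w^3 + 128w^2 − 696w + 1728) + (90w^2 − 630w + 2160)
  −8w^3 + 128w^2 − 696w + 1728 = (−(4/45)w + 4/5)(90w^2 − 630w + 2160) + (0)
Last nonzero remainder: 90w^2 − 630w + 2160. Dividing through by 90 gives the monic gcd w^2 − 7w + 24.

w^2 − 7w + 24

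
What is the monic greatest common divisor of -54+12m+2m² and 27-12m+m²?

Apply the Euclidean algorithm:
  2m²+12m-54 = (2)(m²-12m+27) + (36m-108)
  m²-12m+27 = ((1/36)m-1/4)(36m-108) + (0)
Last nonzero remainder: 36m-108. Dividing through by 36 gives the monic gcd m-3.

-3+m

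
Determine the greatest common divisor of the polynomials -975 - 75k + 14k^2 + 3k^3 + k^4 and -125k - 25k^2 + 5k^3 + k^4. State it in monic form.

-25 + k^2

Euclidean algorithm in ℚ[k]:
  k^4 + 3k^3 + 14k^2 - 75k - 975 = (k^4 + 5k^3 - 25k^2 - 125k) + (-2k^3 + 39k^2 + 50k - 975)
  k^4 + 5k^3 - 25k^2 - 125k = (-(1/2)k - 49/4)(-2k^3 + 39k^2 + 50k - 975) + ((1911/4)k^2 - 47775/4)
  -2k^3 + 39k^2 + 50k - 975 = (-(8/1911)k + 4/49)((1911/4)k^2 - 47775/4) + (0)
Last nonzero remainder: (1911/4)k^2 - 47775/4. Dividing through by 1911/4 gives the monic gcd k^2 - 25.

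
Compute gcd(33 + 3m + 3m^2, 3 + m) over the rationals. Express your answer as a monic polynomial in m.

1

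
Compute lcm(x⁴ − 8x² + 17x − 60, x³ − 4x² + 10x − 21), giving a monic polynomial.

x⁶ − x⁵ − x⁴ + 25x³ − 133x² + 179x − 420

Apply the Euclidean algorithm:
  x⁴ − 8x² + 17x − 60 = (x + 4)(x³ − 4x² + 10x − 21) + (−2x² − 2x + 24)
  x³ − 4x² + 10x − 21 = (−(1/2)x + 5/2)(−2x² − 2x + 24) + (27x − 81)
  −2x² − 2x + 24 = (−(2/27)x − 8/27)(27x − 81) + (0)
Last nonzero remainder: 27x − 81. Dividing through by 27 gives the monic gcd x − 3.
Then lcm(f, g) = f·g / gcd(f, g); expanding and making the result monic gives the answer.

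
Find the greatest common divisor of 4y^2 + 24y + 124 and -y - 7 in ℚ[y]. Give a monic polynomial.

By polynomial division,
  4y^2 + 24y + 124 = (-4y + 4)(-y - 7) + (152)
  -y - 7 = (-(1/152)y - 7/152)(152) + (0)
The last nonzero remainder is the constant 152, so the polynomials are coprime and gcd = 1.

1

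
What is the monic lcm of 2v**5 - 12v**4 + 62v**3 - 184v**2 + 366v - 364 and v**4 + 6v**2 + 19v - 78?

v**6 - 3v**5 + 13v**4 + v**3 - 93v**2 + 367v - 546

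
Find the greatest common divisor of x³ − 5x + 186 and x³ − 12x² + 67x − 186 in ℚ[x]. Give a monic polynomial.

x² − 6x + 31

Apply the Euclidean algorithm:
  x³ − 5x + 186 = (x³ − 12x² + 67x − 186) + (12x² − 72x + 372)
  x³ − 12x² + 67x − 186 = ((1/12)x − 1/2)(12x² − 72x + 372) + (0)
Last nonzero remainder: 12x² − 72x + 372. Dividing through by 12 gives the monic gcd x² − 6x + 31.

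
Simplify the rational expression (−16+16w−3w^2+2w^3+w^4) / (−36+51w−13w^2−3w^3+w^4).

(4−w+w^2)/(9−6w+w^2)

By polynomial division,
  w^4+2w^3−3w^2+16w−16 = (w^4−3w^3−13w^2+51w−36) + (5w^3+10w^2−35w+20)
  w^4−3w^3−13w^2+51w−36 = ((1/5)w−1)(5w^3+10w^2−35w+20) + (4w^2+12w−16)
  5w^3+10w^2−35w+20 = ((5/4)w−5/4)(4w^2+12w−16) + (0)
Last nonzero remainder: 4w^2+12w−16. Dividing through by 4 gives the monic gcd w^2+3w−4.
Cancel w^2+3w−4 from numerator and denominator to get the reduced form.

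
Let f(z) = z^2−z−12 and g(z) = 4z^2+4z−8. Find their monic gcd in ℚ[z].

1

Repeated division with remainder:
  z^2−z−12 = (1/4)(4z^2+4z−8) + (−2z−10)
  4z^2+4z−8 = (−2z+8)(−2z−10) + (72)
  −2z−10 = (−(1/36)z−5/36)(72) + (0)
The last nonzero remainder is the constant 72, so the polynomials are coprime and gcd = 1.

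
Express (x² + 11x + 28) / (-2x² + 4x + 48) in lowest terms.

(-x - 7)/(2x - 12)

By polynomial division,
  x² + 11x + 28 = (-1/2)(-2x² + 4x + 48) + (13x + 52)
  -2x² + 4x + 48 = (-(2/13)x + 12/13)(13x + 52) + (0)
Last nonzero remainder: 13x + 52. Dividing through by 13 gives the monic gcd x + 4.
Cancel x + 4 from numerator and denominator to get the reduced form.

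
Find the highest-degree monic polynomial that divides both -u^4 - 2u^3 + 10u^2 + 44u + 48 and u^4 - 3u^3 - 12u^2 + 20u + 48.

u^2 - 2u - 8

Euclidean algorithm in ℚ[u]:
  -u^4 - 2u^3 + 10u^2 + 44u + 48 = (-1)(u^4 - 3u^3 - 12u^2 + 20u + 48) + (-5u^3 - 2u^2 + 64u + 96)
  u^4 - 3u^3 - 12u^2 + 20u + 48 = (-(1/5)u + 17/25)(-5u^3 - 2u^2 + 64u + 96) + ((54/25)u^2 - (108/25)u - 432/25)
  -5u^3 - 2u^2 + 64u + 96 = (-(125/54)u - 50/9)((54/25)u^2 - (108/25)u - 432/25) + (0)
Last nonzero remainder: (54/25)u^2 - (108/25)u - 432/25. Dividing through by 54/25 gives the monic gcd u^2 - 2u - 8.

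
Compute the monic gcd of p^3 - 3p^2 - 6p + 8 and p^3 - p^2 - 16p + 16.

p^2 - 5p + 4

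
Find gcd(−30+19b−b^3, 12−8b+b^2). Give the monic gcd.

−2+b

Apply the Euclidean algorithm:
  −b^3+19b−30 = (−b−8)(b^2−8b+12) + (−33b+66)
  b^2−8b+12 = (−(1/33)b+2/11)(−33b+66) + (0)
Last nonzero remainder: −33b+66. Dividing through by −33 gives the monic gcd b−2.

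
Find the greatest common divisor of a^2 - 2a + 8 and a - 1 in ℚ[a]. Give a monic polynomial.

Repeated division with remainder:
  a^2 - 2a + 8 = (a - 1)(a - 1) + (7)
  a - 1 = ((1/7)a - 1/7)(7) + (0)
The last nonzero remainder is the constant 7, so the polynomials are coprime and gcd = 1.

1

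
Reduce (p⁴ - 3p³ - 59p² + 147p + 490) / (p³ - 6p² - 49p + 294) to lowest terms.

(p² - 3p - 10)/(p - 6)

Repeated division with remainder:
  p⁴ - 3p³ - 59p² + 147p + 490 = (p + 3)(p³ - 6p² - 49p + 294) + (8p² - 392)
  p³ - 6p² - 49p + 294 = ((1/8)p - 3/4)(8p² - 392) + (0)
Last nonzero remainder: 8p² - 392. Dividing through by 8 gives the monic gcd p² - 49.
Cancel p² - 49 from numerator and denominator to get the reduced form.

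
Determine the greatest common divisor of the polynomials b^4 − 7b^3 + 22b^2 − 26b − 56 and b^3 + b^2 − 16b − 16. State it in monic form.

Euclidean algorithm in ℚ[b]:
  b^4 − 7b^3 + 22b^2 − 26b − 56 = (b − 8)(b^3 + b^2 − 16b − 16) + (46b^2 − 138b − 184)
  b^3 + b^2 − 16b − 16 = ((1/46)b + 2/23)(46b^2 − 138b − 184) + (0)
Last nonzero remainder: 46b^2 − 138b − 184. Dividing through by 46 gives the monic gcd b^2 − 3b − 4.

b^2 − 3b − 4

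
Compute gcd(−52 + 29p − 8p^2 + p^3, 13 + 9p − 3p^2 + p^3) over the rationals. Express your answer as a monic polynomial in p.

Apply the Euclidean algorithm:
  p^3 − 8p^2 + 29p − 52 = (p^3 − 3p^2 + 9p + 13) + (−5p^2 + 20p − 65)
  p^3 − 3p^2 + 9p + 13 = (−(1/5)p − 1/5)(−5p^2 + 20p − 65) + (0)
Last nonzero remainder: −5p^2 + 20p − 65. Dividing through by −5 gives the monic gcd p^2 − 4p + 13.

13 − 4p + p^2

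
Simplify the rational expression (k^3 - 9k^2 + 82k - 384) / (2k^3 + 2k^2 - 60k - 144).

(k^2 - 3k + 64)/(2k^2 + 14k + 24)

Apply the Euclidean algorithm:
  k^3 - 9k^2 + 82k - 384 = (1/2)(2k^3 + 2k^2 - 60k - 144) + (-10k^2 + 112k - 312)
  2k^3 + 2k^2 - 60k - 144 = (-(1/5)k - 61/25)(-10k^2 + 112k - 312) + ((3772/25)k - 22632/25)
  -10k^2 + 112k - 312 = (-(125/1886)k + 325/943)((3772/25)k - 22632/25) + (0)
Last nonzero remainder: (3772/25)k - 22632/25. Dividing through by 3772/25 gives the monic gcd k - 6.
Cancel k - 6 from numerator and denominator to get the reduced form.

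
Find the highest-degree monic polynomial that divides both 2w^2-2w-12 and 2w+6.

Apply the Euclidean algorithm:
  2w^2-2w-12 = (w-4)(2w+6) + (12)
  2w+6 = ((1/6)w+1/2)(12) + (0)
The last nonzero remainder is the constant 12, so the polynomials are coprime and gcd = 1.

1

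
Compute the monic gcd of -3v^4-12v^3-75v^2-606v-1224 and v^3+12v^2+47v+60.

Euclidean algorithm in ℚ[v]:
  -3v^4-12v^3-75v^2-606v-1224 = (-3v+24)(v^3+12v^2+47v+60) + (-222v^2-1554v-2664)
  v^3+12v^2+47v+60 = (-(1/222)v-5/222)(-222v^2-1554v-2664) + (0)
Last nonzero remainder: -222v^2-1554v-2664. Dividing through by -222 gives the monic gcd v^2+7v+12.

v^2+7v+12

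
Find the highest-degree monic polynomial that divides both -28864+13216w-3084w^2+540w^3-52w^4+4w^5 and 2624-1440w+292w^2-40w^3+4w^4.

By polynomial division,
  4w^5-52w^4+540w^3-3084w^2+13216w-28864 = (w-3)(4w^4-40w^3+292w^2-1440w+2624) + (128w^3-768w^2+6272w-20992)
  4w^4-40w^3+292w^2-1440w+2624 = ((1/32)w-1/8)(128w^3-768w^2+6272w-20992) + (0)
Last nonzero remainder: 128w^3-768w^2+6272w-20992. Dividing through by 128 gives the monic gcd w^3-6w^2+49w-164.

-164+49w-6w^2+w^3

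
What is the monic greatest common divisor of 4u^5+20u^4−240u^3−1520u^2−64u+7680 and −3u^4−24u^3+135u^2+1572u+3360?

u^3+u^2−52u−160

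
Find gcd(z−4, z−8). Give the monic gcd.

By polynomial division,
  z−4 = (z−8) + (4)
  z−8 = ((1/4)z−2)(4) + (0)
The last nonzero remainder is the constant 4, so the polynomials are coprime and gcd = 1.

1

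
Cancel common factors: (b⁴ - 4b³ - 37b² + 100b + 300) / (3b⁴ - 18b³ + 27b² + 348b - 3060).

Apply the Euclidean algorithm:
  b⁴ - 4b³ - 37b² + 100b + 300 = (1/3)(3b⁴ - 18b³ + 27b² + 348b - 3060) + (2b³ - 46b² - 16b + 1320)
  3b⁴ - 18b³ + 27b² + 348b - 3060 = ((3/2)b + 51/2)(2b³ - 46b² - 16b + 1320) + (1224b² - 1224b - 36720)
  2b³ - 46b² - 16b + 1320 = ((1/612)b - 11/306)(1224b² - 1224b - 36720) + (0)
Last nonzero remainder: 1224b² - 1224b - 36720. Dividing through by 1224 gives the monic gcd b² - b - 30.
Cancel b² - b - 30 from numerator and denominator to get the reduced form.

(b² - 3b - 10)/(3b² - 15b + 102)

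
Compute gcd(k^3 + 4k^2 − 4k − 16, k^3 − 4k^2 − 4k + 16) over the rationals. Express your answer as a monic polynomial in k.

k^2 − 4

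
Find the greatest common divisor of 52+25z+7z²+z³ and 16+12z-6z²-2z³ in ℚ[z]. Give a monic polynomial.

4+z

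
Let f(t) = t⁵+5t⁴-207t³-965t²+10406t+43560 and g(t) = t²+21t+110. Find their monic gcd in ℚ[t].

t²+21t+110

By polynomial division,
  t⁵+5t⁴-207t³-965t²+10406t+43560 = (t³-16t²+19t+396)(t²+21t+110) + (0)
The last nonzero remainder t²+21t+110 is already monic.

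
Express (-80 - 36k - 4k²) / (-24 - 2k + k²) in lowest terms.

Repeated division with remainder:
  -4k² - 36k - 80 = (-4)(k² - 2k - 24) + (-44k - 176)
  k² - 2k - 24 = (-(1/44)k + 3/22)(-44k - 176) + (0)
Last nonzero remainder: -44k - 176. Dividing through by -44 gives the monic gcd k + 4.
Cancel k + 4 from numerator and denominator to get the reduced form.

(-20 - 4k)/(-6 + k)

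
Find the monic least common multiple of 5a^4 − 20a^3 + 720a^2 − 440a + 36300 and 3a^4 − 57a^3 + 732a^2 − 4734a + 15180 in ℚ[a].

Euclidean algorithm in ℚ[a]:
  5a^4 − 20a^3 + 720a^2 − 440a + 36300 = (5/3)(3a^4 − 57a^3 + 732a^2 − 4734a + 15180) + (75a^3 − 500a^2 + 7450a + 11000)
  3a^4 − 57a^3 + 732a^2 − 4734a + 15180 = ((1/25)a − 37/75)(75a^3 − 500a^2 + 7450a + 11000) + ((562/3)a^2 − (4496/3)a + 61820/3)
  75a^3 − 500a^2 + 7450a + 11000 = ((225/562)a + 150/281)((562/3)a^2 − (4496/3)a + 61820/3) + (0)
Last nonzero remainder: (562/3)a^2 − (4496/3)a + 61820/3. Dividing through by 562/3 gives the monic gcd a^2 − 8a + 110.
Then lcm(f, g) = f·g / gcd(f, g); expanding and making the result monic gives the answer.

a^6 − 15a^5 + 234a^4 − 1856a^3 + 14852a^2 − 83908a + 333960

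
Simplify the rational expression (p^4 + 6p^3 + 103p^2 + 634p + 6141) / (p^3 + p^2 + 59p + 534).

Euclidean algorithm in ℚ[p]:
  p^4 + 6p^3 + 103p^2 + 634p + 6141 = (p + 5)(p^3 + p^2 + 59p + 534) + (39p^2 − 195p + 3471)
  p^3 + p^2 + 59p + 534 = ((1/39)p + 2/13)(39p^2 − 195p + 3471) + (0)
Last nonzero remainder: 39p^2 − 195p + 3471. Dividing through by 39 gives the monic gcd p^2 − 5p + 89.
Cancel p^2 − 5p + 89 from numerator and denominator to get the reduced form.

(p^2 + 11p + 69)/(p + 6)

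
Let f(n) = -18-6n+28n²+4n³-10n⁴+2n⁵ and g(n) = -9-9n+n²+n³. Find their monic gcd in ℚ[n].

-3-2n+n²

By polynomial division,
  2n⁵-10n⁴+4n³+28n²-6n-18 = (2n²-12n+34)(n³+n²-9n-9) + (-96n²+192n+288)
  n³+n²-9n-9 = (-(1/96)n-1/32)(-96n²+192n+288) + (0)
Last nonzero remainder: -96n²+192n+288. Dividing through by -96 gives the monic gcd n²-2n-3.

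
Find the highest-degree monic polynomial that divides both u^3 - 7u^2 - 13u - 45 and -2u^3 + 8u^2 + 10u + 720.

u - 9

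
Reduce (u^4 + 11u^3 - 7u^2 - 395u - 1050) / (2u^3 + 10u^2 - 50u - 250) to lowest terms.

Euclidean algorithm in ℚ[u]:
  u^4 + 11u^3 - 7u^2 - 395u - 1050 = ((1/2)u + 3)(2u^3 + 10u^2 - 50u - 250) + (-12u^2 - 120u - 300)
  2u^3 + 10u^2 - 50u - 250 = (-(1/6)u + 5/6)(-12u^2 - 120u - 300) + (0)
Last nonzero remainder: -12u^2 - 120u - 300. Dividing through by -12 gives the monic gcd u^2 + 10u + 25.
Cancel u^2 + 10u + 25 from numerator and denominator to get the reduced form.

(u^2 + u - 42)/(2u - 10)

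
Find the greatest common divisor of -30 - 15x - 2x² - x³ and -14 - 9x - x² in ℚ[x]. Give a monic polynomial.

2 + x

Apply the Euclidean algorithm:
  -x³ - 2x² - 15x - 30 = (x - 7)(-x² - 9x - 14) + (-64x - 128)
  -x² - 9x - 14 = ((1/64)x + 7/64)(-64x - 128) + (0)
Last nonzero remainder: -64x - 128. Dividing through by -64 gives the monic gcd x + 2.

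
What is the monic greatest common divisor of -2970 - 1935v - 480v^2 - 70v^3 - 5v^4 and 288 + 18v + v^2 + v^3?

6 + v

Repeated division with remainder:
  -5v^4 - 70v^3 - 480v^2 - 1935v - 2970 = (-5v - 65)(v^3 + v^2 + 18v + 288) + (-325v^2 + 675v + 15750)
  v^3 + v^2 + 18v + 288 = (-(1/325)v - 8/845)(-325v^2 + 675v + 15750) + ((12312/169)v + 73872/169)
  -325v^2 + 675v + 15750 = (-(54925/12312)v + 147875/4104)((12312/169)v + 73872/169) + (0)
Last nonzero remainder: (12312/169)v + 73872/169. Dividing through by 12312/169 gives the monic gcd v + 6.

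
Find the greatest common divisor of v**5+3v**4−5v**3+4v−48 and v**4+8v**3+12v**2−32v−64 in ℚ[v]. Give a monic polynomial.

v**3+4v**2−4v−16

Apply the Euclidean algorithm:
  v**5+3v**4−5v**3+4v−48 = (v−5)(v**4+8v**3+12v**2−32v−64) + (23v**3+92v**2−92v−368)
  v**4+8v**3+12v**2−32v−64 = ((1/23)v+4/23)(23v**3+92v**2−92v−368) + (0)
Last nonzero remainder: 23v**3+92v**2−92v−368. Dividing through by 23 gives the monic gcd v**3+4v**2−4v−16.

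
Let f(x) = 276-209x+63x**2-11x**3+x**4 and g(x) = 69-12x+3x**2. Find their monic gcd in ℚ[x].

By polynomial division,
  x**4-11x**3+63x**2-209x+276 = ((1/3)x**2-(7/3)x+4)(3x**2-12x+69) + (0)
Last nonzero remainder: 3x**2-12x+69. Dividing through by 3 gives the monic gcd x**2-4x+23.

23-4x+x**2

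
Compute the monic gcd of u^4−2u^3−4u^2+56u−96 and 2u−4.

u−2

Apply the Euclidean algorithm:
  u^4−2u^3−4u^2+56u−96 = ((1/2)u^3−2u+24)(2u−4) + (0)
Last nonzero remainder: 2u−4. Dividing through by 2 gives the monic gcd u−2.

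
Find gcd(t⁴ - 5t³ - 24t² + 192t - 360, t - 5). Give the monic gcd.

Euclidean algorithm in ℚ[t]:
  t⁴ - 5t³ - 24t² + 192t - 360 = (t³ - 24t + 72)(t - 5) + (0)
The last nonzero remainder t - 5 is already monic.

t - 5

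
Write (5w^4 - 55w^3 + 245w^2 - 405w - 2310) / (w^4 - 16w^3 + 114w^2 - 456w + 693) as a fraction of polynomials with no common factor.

(5w + 10)/(w - 3)

Repeated division with remainder:
  5w^4 - 55w^3 + 245w^2 - 405w - 2310 = (5)(w^4 - 16w^3 + 114w^2 - 456w + 693) + (25w^3 - 325w^2 + 1875w - 5775)
  w^4 - 16w^3 + 114w^2 - 456w + 693 = ((1/25)w - 3/25)(25w^3 - 325w^2 + 1875w - 5775) + (0)
Last nonzero remainder: 25w^3 - 325w^2 + 1875w - 5775. Dividing through by 25 gives the monic gcd w^3 - 13w^2 + 75w - 231.
Cancel w^3 - 13w^2 + 75w - 231 from numerator and denominator to get the reduced form.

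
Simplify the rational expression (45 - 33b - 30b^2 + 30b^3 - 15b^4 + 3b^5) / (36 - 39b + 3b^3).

(5 + 3b - b^2 + b^3)/(4 + b)

Repeated division with remainder:
  3b^5 - 15b^4 + 30b^3 - 30b^2 - 33b + 45 = (b^2 - 5b + 23)(3b^3 - 39b + 36) + (-261b^2 + 1044b - 783)
  3b^3 - 39b + 36 = (-(1/87)b - 4/87)(-261b^2 + 1044b - 783) + (0)
Last nonzero remainder: -261b^2 + 1044b - 783. Dividing through by -261 gives the monic gcd b^2 - 4b + 3.
Cancel b^2 - 4b + 3 from numerator and denominator to get the reduced form.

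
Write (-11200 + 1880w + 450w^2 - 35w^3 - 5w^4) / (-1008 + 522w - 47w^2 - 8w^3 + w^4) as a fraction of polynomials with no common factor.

By polynomial division,
  -5w^4 - 35w^3 + 450w^2 + 1880w - 11200 = (-5)(w^4 - 8w^3 - 47w^2 + 522w - 1008) + (-75w^3 + 215w^2 + 4490w - 16240)
  w^4 - 8w^3 - 47w^2 + 522w - 1008 = (-(1/75)w + 77/1125)(-75w^3 + 215w^2 + 4490w - 16240) + (-(416/225)w^2 - (416/225)w + 23296/225)
  -75w^3 + 215w^2 + 4490w - 16240 = ((16875/416)w - 32625/208)(-(416/225)w^2 - (416/225)w + 23296/225) + (0)
Last nonzero remainder: -(416/225)w^2 - (416/225)w + 23296/225. Dividing through by -416/225 gives the monic gcd w^2 + w - 56.
Cancel w^2 + w - 56 from numerator and denominator to get the reduced form.

(200 - 30w - 5w^2)/(18 - 9w + w^2)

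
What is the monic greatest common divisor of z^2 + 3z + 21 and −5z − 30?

1

Apply the Euclidean algorithm:
  z^2 + 3z + 21 = (−(1/5)z + 3/5)(−5z − 30) + (39)
  −5z − 30 = (−(5/39)z − 10/13)(39) + (0)
The last nonzero remainder is the constant 39, so the polynomials are coprime and gcd = 1.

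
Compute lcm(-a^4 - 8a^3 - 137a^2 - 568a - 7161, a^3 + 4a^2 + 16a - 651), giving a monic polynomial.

a^5 + a^4 + 81a^3 - 391a^2 + 3185a - 50127

By polynomial division,
  -a^4 - 8a^3 - 137a^2 - 568a - 7161 = (-a - 4)(a^3 + 4a^2 + 16a - 651) + (-105a^2 - 1155a - 9765)
  a^3 + 4a^2 + 16a - 651 = (-(1/105)a + 1/15)(-105a^2 - 1155a - 9765) + (0)
Last nonzero remainder: -105a^2 - 1155a - 9765. Dividing through by -105 gives the monic gcd a^2 + 11a + 93.
Then lcm(f, g) = f·g / gcd(f, g); expanding and making the result monic gives the answer.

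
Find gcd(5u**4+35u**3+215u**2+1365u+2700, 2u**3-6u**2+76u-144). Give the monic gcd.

Euclidean algorithm in ℚ[u]:
  5u**4+35u**3+215u**2+1365u+2700 = ((5/2)u+25)(2u**3-6u**2+76u-144) + (175u**2-175u+6300)
  2u**3-6u**2+76u-144 = ((2/175)u-4/175)(175u**2-175u+6300) + (0)
Last nonzero remainder: 175u**2-175u+6300. Dividing through by 175 gives the monic gcd u**2-u+36.

u**2-u+36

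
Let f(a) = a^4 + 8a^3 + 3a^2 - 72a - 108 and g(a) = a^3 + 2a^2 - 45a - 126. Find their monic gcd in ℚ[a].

Repeated division with remainder:
  a^4 + 8a^3 + 3a^2 - 72a - 108 = (a + 6)(a^3 + 2a^2 - 45a - 126) + (36a^2 + 324a + 648)
  a^3 + 2a^2 - 45a - 126 = ((1/36)a - 7/36)(36a^2 + 324a + 648) + (0)
Last nonzero remainder: 36a^2 + 324a + 648. Dividing through by 36 gives the monic gcd a^2 + 9a + 18.

a^2 + 9a + 18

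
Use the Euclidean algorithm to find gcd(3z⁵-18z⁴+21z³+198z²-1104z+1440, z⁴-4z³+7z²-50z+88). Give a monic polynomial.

z²-6z+8

Apply the Euclidean algorithm:
  3z⁵-18z⁴+21z³+198z²-1104z+1440 = (3z-6)(z⁴-4z³+7z²-50z+88) + (-24z³+390z²-1668z+1968)
  z⁴-4z³+7z²-50z+88 = (-(1/24)z-49/96)(-24z³+390z²-1668z+1968) + ((2185/16)z²-(6555/8)z+2185/2)
  -24z³+390z²-1668z+1968 = (-(384/2185)z+3936/2185)((2185/16)z²-(6555/8)z+2185/2) + (0)
Last nonzero remainder: (2185/16)z²-(6555/8)z+2185/2. Dividing through by 2185/16 gives the monic gcd z²-6z+8.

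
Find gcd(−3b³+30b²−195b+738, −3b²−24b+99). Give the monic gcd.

Repeated division with remainder:
  −3b³+30b²−195b+738 = (b−18)(−3b²−24b+99) + (−726b+2520)
  −3b²−24b+99 = ((1/242)b+694/14641)(−726b+2520) + (−299421/14641)
  −726b+2520 = ((3543122/99807)b−4099480/33269)(−299421/14641) + (0)
The last nonzero remainder is the constant −299421/14641, so the polynomials are coprime and gcd = 1.

1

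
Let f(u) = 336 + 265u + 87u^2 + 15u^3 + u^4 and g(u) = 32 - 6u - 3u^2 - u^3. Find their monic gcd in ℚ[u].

16 + 5u + u^2

Euclidean algorithm in ℚ[u]:
  u^4 + 15u^3 + 87u^2 + 265u + 336 = (-u - 12)(-u^3 - 3u^2 - 6u + 32) + (45u^2 + 225u + 720)
  -u^3 - 3u^2 - 6u + 32 = (-(1/45)u + 2/45)(45u^2 + 225u + 720) + (0)
Last nonzero remainder: 45u^2 + 225u + 720. Dividing through by 45 gives the monic gcd u^2 + 5u + 16.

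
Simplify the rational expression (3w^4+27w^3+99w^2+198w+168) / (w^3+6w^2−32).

Repeated division with remainder:
  3w^4+27w^3+99w^2+198w+168 = (3w+9)(w^3+6w^2−32) + (45w^2+294w+456)
  w^3+6w^2−32 = ((1/45)w−8/675)(45w^2+294w+456) + (−(1496/225)w−5984/225)
  45w^2+294w+456 = (−(10125/1496)w−12825/748)(−(1496/225)w−5984/225) + (0)
Last nonzero remainder: −(1496/225)w−5984/225. Dividing through by −1496/225 gives the monic gcd w+4.
Cancel w+4 from numerator and denominator to get the reduced form.

(3w^3+15w^2+39w+42)/(w^2+2w−8)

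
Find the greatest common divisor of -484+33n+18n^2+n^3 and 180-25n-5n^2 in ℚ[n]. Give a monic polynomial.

Apply the Euclidean algorithm:
  n^3+18n^2+33n-484 = (-(1/5)n-13/5)(-5n^2-25n+180) + (4n-16)
  -5n^2-25n+180 = (-(5/4)n-45/4)(4n-16) + (0)
Last nonzero remainder: 4n-16. Dividing through by 4 gives the monic gcd n-4.

-4+n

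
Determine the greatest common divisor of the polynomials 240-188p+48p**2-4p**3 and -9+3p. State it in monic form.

By polynomial division,
  -4p**3+48p**2-188p+240 = (-(4/3)p**2+12p-80/3)(3p-9) + (0)
Last nonzero remainder: 3p-9. Dividing through by 3 gives the monic gcd p-3.

-3+p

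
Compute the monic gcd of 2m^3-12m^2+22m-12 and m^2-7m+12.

Euclidean algorithm in ℚ[m]:
  2m^3-12m^2+22m-12 = (2m+2)(m^2-7m+12) + (12m-36)
  m^2-7m+12 = ((1/12)m-1/3)(12m-36) + (0)
Last nonzero remainder: 12m-36. Dividing through by 12 gives the monic gcd m-3.

m-3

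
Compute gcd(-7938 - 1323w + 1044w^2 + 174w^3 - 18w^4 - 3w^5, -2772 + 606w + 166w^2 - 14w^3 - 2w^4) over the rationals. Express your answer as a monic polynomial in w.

126 - 39w - 4w^2 + w^3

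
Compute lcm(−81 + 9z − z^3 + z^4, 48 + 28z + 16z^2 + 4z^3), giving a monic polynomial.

By polynomial division,
  z^4 − z^3 + 9z − 81 = ((1/4)z − 5/4)(4z^3 + 16z^2 + 28z + 48) + (13z^2 + 32z − 21)
  4z^3 + 16z^2 + 28z + 48 = ((4/13)z + 80/169)(13z^2 + 32z − 21) + ((3264/169)z + 9792/169)
  13z^2 + 32z − 21 = ((2197/3264)z − 1183/3264)((3264/169)z + 9792/169) + (0)
Last nonzero remainder: (3264/169)z + 9792/169. Dividing through by 3264/169 gives the monic gcd z + 3.
Then lcm(f, g) = f·g / gcd(f, g); expanding and making the result monic gives the answer.

−324 − 45z − 72z^2 + 5z^3 + 3z^4 + z^6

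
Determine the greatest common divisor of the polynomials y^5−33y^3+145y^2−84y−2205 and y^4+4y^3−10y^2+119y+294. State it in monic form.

y^3+2y^2−14y+147

Apply the Euclidean algorithm:
  y^5−33y^3+145y^2−84y−2205 = (y−4)(y^4+4y^3−10y^2+119y+294) + (−7y^3−14y^2+98y−1029)
  y^4+4y^3−10y^2+119y+294 = (−(1/7)y−2/7)(−7y^3−14y^2+98y−1029) + (0)
Last nonzero remainder: −7y^3−14y^2+98y−1029. Dividing through by −7 gives the monic gcd y^3+2y^2−14y+147.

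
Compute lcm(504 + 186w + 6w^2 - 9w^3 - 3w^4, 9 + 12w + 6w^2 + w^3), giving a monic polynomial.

-504 - 690w - 360w^2 - 59w^3 + 10w^4 + 6w^5 + w^6

Repeated division with remainder:
  -3w^4 - 9w^3 + 6w^2 + 186w + 504 = (-3w + 9)(w^3 + 6w^2 + 12w + 9) + (-12w^2 + 105w + 423)
  w^3 + 6w^2 + 12w + 9 = (-(1/12)w - 59/48)(-12w^2 + 105w + 423) + ((2821/16)w + 8463/16)
  -12w^2 + 105w + 423 = (-(192/2821)w + 2256/2821)((2821/16)w + 8463/16) + (0)
Last nonzero remainder: (2821/16)w + 8463/16. Dividing through by 2821/16 gives the monic gcd w + 3.
Then lcm(f, g) = f·g / gcd(f, g); expanding and making the result monic gives the answer.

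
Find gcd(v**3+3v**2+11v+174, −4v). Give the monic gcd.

1

By polynomial division,
  v**3+3v**2+11v+174 = (−(1/4)v**2−(3/4)v−11/4)(−4v) + (174)
  −4v = (−(2/87)v)(174) + (0)
The last nonzero remainder is the constant 174, so the polynomials are coprime and gcd = 1.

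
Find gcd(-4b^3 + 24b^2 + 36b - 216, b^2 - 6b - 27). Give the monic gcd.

b + 3

Euclidean algorithm in ℚ[b]:
  -4b^3 + 24b^2 + 36b - 216 = (-4b)(b^2 - 6b - 27) + (-72b - 216)
  b^2 - 6b - 27 = (-(1/72)b + 1/8)(-72b - 216) + (0)
Last nonzero remainder: -72b - 216. Dividing through by -72 gives the monic gcd b + 3.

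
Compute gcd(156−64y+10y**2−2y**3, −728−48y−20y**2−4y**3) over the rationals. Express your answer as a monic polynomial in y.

26−2y+y**2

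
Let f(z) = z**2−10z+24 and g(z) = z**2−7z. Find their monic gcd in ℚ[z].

1

Euclidean algorithm in ℚ[z]:
  z**2−10z+24 = (z**2−7z) + (−3z+24)
  z**2−7z = (−(1/3)z−1/3)(−3z+24) + (8)
  −3z+24 = (−(3/8)z+3)(8) + (0)
The last nonzero remainder is the constant 8, so the polynomials are coprime and gcd = 1.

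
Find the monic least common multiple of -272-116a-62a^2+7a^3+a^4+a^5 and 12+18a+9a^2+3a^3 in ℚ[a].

-272-388a-178a^2-55a^3+8a^4+2a^5+a^6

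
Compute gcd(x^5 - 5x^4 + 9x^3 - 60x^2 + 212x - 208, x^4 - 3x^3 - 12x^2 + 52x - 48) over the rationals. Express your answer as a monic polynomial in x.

x^2 - 4x + 4

By polynomial division,
  x^5 - 5x^4 + 9x^3 - 60x^2 + 212x - 208 = (x - 2)(x^4 - 3x^3 - 12x^2 + 52x - 48) + (15x^3 - 136x^2 + 364x - 304)
  x^4 - 3x^3 - 12x^2 + 52x - 48 = ((1/15)x + 91/225)(15x^3 - 136x^2 + 364x - 304) + ((4216/225)x^2 - (16864/225)x + 16864/225)
  15x^3 - 136x^2 + 364x - 304 = ((3375/4216)x - 4275/1054)((4216/225)x^2 - (16864/225)x + 16864/225) + (0)
Last nonzero remainder: (4216/225)x^2 - (16864/225)x + 16864/225. Dividing through by 4216/225 gives the monic gcd x^2 - 4x + 4.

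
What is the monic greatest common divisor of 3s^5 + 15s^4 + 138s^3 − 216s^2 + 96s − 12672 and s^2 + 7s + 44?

s^2 + 7s + 44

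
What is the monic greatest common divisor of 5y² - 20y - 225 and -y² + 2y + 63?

y - 9

By polynomial division,
  5y² - 20y - 225 = (-5)(-y² + 2y + 63) + (-10y + 90)
  -y² + 2y + 63 = ((1/10)y + 7/10)(-10y + 90) + (0)
Last nonzero remainder: -10y + 90. Dividing through by -10 gives the monic gcd y - 9.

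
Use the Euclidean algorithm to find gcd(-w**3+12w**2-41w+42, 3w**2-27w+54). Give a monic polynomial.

w-3

Euclidean algorithm in ℚ[w]:
  -w**3+12w**2-41w+42 = (-(1/3)w+1)(3w**2-27w+54) + (4w-12)
  3w**2-27w+54 = ((3/4)w-9/2)(4w-12) + (0)
Last nonzero remainder: 4w-12. Dividing through by 4 gives the monic gcd w-3.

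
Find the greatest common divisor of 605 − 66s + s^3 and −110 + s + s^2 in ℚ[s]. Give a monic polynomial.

11 + s

Repeated division with remainder:
  s^3 − 66s + 605 = (s − 1)(s^2 + s − 110) + (45s + 495)
  s^2 + s − 110 = ((1/45)s − 2/9)(45s + 495) + (0)
Last nonzero remainder: 45s + 495. Dividing through by 45 gives the monic gcd s + 11.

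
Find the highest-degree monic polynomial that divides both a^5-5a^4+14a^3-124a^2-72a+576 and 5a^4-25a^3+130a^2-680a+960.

a^3-a^2+22a-48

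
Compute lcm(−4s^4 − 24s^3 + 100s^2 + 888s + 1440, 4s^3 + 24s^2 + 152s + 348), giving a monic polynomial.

s^6 + 9s^5 + 22s^4 − 123s^3 − 1751s^2 − 7518s − 10440

By polynomial division,
  −4s^4 − 24s^3 + 100s^2 + 888s + 1440 = (−s)(4s^3 + 24s^2 + 152s + 348) + (252s^2 + 1236s + 1440)
  4s^3 + 24s^2 + 152s + 348 = ((1/63)s + 23/1323)(252s^2 + 1236s + 1440) + ((47476/441)s + 47476/147)
  252s^2 + 1236s + 1440 = ((27783/11869)s + 52920/11869)((47476/441)s + 47476/147) + (0)
Last nonzero remainder: (47476/441)s + 47476/147. Dividing through by 47476/441 gives the monic gcd s + 3.
Then lcm(f, g) = f·g / gcd(f, g); expanding and making the result monic gives the answer.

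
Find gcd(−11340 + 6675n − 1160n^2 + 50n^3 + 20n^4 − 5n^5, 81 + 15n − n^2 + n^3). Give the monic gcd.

27 − 4n + n^2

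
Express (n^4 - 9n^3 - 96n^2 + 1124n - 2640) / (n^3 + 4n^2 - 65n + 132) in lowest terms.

Euclidean algorithm in ℚ[n]:
  n^4 - 9n^3 - 96n^2 + 1124n - 2640 = (n - 13)(n^3 + 4n^2 - 65n + 132) + (21n^2 + 147n - 924)
  n^3 + 4n^2 - 65n + 132 = ((1/21)n - 1/7)(21n^2 + 147n - 924) + (0)
Last nonzero remainder: 21n^2 + 147n - 924. Dividing through by 21 gives the monic gcd n^2 + 7n - 44.
Cancel n^2 + 7n - 44 from numerator and denominator to get the reduced form.

(n^2 - 16n + 60)/(n - 3)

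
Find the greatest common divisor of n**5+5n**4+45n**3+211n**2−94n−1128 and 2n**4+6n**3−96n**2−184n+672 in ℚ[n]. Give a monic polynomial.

n**2+2n−8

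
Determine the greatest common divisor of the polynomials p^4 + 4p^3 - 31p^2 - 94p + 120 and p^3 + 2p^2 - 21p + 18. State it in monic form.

Apply the Euclidean algorithm:
  p^4 + 4p^3 - 31p^2 - 94p + 120 = (p + 2)(p^3 + 2p^2 - 21p + 18) + (-14p^2 - 70p + 84)
  p^3 + 2p^2 - 21p + 18 = (-(1/14)p + 3/14)(-14p^2 - 70p + 84) + (0)
Last nonzero remainder: -14p^2 - 70p + 84. Dividing through by -14 gives the monic gcd p^2 + 5p - 6.

p^2 + 5p - 6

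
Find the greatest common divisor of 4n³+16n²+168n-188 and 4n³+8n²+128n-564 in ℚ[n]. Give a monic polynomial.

n²+5n+47

Apply the Euclidean algorithm:
  4n³+16n²+168n-188 = (4n³+8n²+128n-564) + (8n²+40n+376)
  4n³+8n²+128n-564 = ((1/2)n-3/2)(8n²+40n+376) + (0)
Last nonzero remainder: 8n²+40n+376. Dividing through by 8 gives the monic gcd n²+5n+47.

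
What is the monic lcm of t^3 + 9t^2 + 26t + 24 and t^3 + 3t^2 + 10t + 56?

Apply the Euclidean algorithm:
  t^3 + 9t^2 + 26t + 24 = (t^3 + 3t^2 + 10t + 56) + (6t^2 + 16t - 32)
  t^3 + 3t^2 + 10t + 56 = ((1/6)t + 1/18)(6t^2 + 16t - 32) + ((130/9)t + 520/9)
  6t^2 + 16t - 32 = ((27/65)t - 36/65)((130/9)t + 520/9) + (0)
Last nonzero remainder: (130/9)t + 520/9. Dividing through by 130/9 gives the monic gcd t + 4.
Then lcm(f, g) = f·g / gcd(f, g); expanding and making the result monic gives the answer.

t^5 + 8t^4 + 31t^3 + 124t^2 + 340t + 336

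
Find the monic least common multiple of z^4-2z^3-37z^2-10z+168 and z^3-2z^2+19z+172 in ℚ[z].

Repeated division with remainder:
  z^4-2z^3-37z^2-10z+168 = (z)(z^3-2z^2+19z+172) + (-56z^2-182z+168)
  z^3-2z^2+19z+172 = (-(1/56)z+3/32)(-56z^2-182z+168) + ((625/16)z+625/4)
  -56z^2-182z+168 = (-(896/625)z+672/625)((625/16)z+625/4) + (0)
Last nonzero remainder: (625/16)z+625/4. Dividing through by 625/16 gives the monic gcd z+4.
Then lcm(f, g) = f·g / gcd(f, g); expanding and making the result monic gives the answer.

z^6-8z^5+18z^4+126z^3-1363z^2-1438z+7224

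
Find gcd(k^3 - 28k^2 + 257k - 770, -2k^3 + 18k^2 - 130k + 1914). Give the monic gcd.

Apply the Euclidean algorithm:
  k^3 - 28k^2 + 257k - 770 = (-1/2)(-2k^3 + 18k^2 - 130k + 1914) + (-19k^2 + 192k + 187)
  -2k^3 + 18k^2 - 130k + 1914 = ((2/19)k + 42/361)(-19k^2 + 192k + 187) + (-(62100/361)k + 683100/361)
  -19k^2 + 192k + 187 = ((6859/62100)k + 6137/62100)(-(62100/361)k + 683100/361) + (0)
Last nonzero remainder: -(62100/361)k + 683100/361. Dividing through by -62100/361 gives the monic gcd k - 11.

k - 11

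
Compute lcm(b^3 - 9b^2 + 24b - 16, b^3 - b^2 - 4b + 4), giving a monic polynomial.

b^5 - 9b^4 + 20b^3 + 20b^2 - 96b + 64

Euclidean algorithm in ℚ[b]:
  b^3 - 9b^2 + 24b - 16 = (b^3 - b^2 - 4b + 4) + (-8b^2 + 28b - 20)
  b^3 - b^2 - 4b + 4 = (-(1/8)b - 5/16)(-8b^2 + 28b - 20) + ((9/4)b - 9/4)
  -8b^2 + 28b - 20 = (-(32/9)b + 80/9)((9/4)b - 9/4) + (0)
Last nonzero remainder: (9/4)b - 9/4. Dividing through by 9/4 gives the monic gcd b - 1.
Then lcm(f, g) = f·g / gcd(f, g); expanding and making the result monic gives the answer.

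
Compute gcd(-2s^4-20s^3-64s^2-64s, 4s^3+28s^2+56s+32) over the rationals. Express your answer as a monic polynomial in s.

s^2+6s+8

Repeated division with remainder:
  -2s^4-20s^3-64s^2-64s = (-(1/2)s-3/2)(4s^3+28s^2+56s+32) + (6s^2+36s+48)
  4s^3+28s^2+56s+32 = ((2/3)s+2/3)(6s^2+36s+48) + (0)
Last nonzero remainder: 6s^2+36s+48. Dividing through by 6 gives the monic gcd s^2+6s+8.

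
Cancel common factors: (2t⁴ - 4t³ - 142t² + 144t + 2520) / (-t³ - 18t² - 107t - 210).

(-2t² + 26t - 84)/(t + 7)

Euclidean algorithm in ℚ[t]:
  2t⁴ - 4t³ - 142t² + 144t + 2520 = (-2t + 40)(-t³ - 18t² - 107t - 210) + (364t² + 4004t + 10920)
  -t³ - 18t² - 107t - 210 = (-(1/364)t - 1/52)(364t² + 4004t + 10920) + (0)
Last nonzero remainder: 364t² + 4004t + 10920. Dividing through by 364 gives the monic gcd t² + 11t + 30.
Cancel t² + 11t + 30 from numerator and denominator to get the reduced form.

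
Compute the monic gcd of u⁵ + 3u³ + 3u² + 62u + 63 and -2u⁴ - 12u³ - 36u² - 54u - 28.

u³ + 4u² + 10u + 7

Repeated division with remainder:
  u⁵ + 3u³ + 3u² + 62u + 63 = (-(1/2)u + 3)(-2u⁴ - 12u³ - 36u² - 54u - 28) + (21u³ + 84u² + 210u + 147)
  -2u⁴ - 12u³ - 36u² - 54u - 28 = (-(2/21)u - 4/21)(21u³ + 84u² + 210u + 147) + (0)
Last nonzero remainder: 21u³ + 84u² + 210u + 147. Dividing through by 21 gives the monic gcd u³ + 4u² + 10u + 7.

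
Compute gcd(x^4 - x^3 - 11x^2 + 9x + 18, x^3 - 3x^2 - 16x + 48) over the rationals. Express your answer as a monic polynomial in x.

Apply the Euclidean algorithm:
  x^4 - x^3 - 11x^2 + 9x + 18 = (x + 2)(x^3 - 3x^2 - 16x + 48) + (11x^2 - 7x - 78)
  x^3 - 3x^2 - 16x + 48 = ((1/11)x - 26/121)(11x^2 - 7x - 78) + (-(1260/121)x + 3780/121)
  11x^2 - 7x - 78 = (-(1331/1260)x - 1573/630)(-(1260/121)x + 3780/121) + (0)
Last nonzero remainder: -(1260/121)x + 3780/121. Dividing through by -1260/121 gives the monic gcd x - 3.

x - 3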